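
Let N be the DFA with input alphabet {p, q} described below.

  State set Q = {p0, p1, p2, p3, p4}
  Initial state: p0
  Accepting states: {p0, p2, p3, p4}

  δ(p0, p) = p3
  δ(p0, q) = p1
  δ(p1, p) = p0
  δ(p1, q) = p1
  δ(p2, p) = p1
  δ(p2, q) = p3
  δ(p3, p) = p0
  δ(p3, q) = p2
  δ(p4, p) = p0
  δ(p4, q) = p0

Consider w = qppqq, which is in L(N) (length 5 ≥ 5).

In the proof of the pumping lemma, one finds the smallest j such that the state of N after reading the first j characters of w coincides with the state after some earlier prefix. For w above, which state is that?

p0

State sequence: p0 -q-> p1 -p-> p0 -p-> p3 -q-> p2 -q-> p3
First repeat at step 2: p0 was already visited.

The earliest repeat is at step j = 2: N is in p0, which it already visited at step i = 0.
The DFA has 5 states, so the proof of the pumping lemma guarantees a repeated state among the first 5+1 visited; the segment between the two visits is the pumpable y.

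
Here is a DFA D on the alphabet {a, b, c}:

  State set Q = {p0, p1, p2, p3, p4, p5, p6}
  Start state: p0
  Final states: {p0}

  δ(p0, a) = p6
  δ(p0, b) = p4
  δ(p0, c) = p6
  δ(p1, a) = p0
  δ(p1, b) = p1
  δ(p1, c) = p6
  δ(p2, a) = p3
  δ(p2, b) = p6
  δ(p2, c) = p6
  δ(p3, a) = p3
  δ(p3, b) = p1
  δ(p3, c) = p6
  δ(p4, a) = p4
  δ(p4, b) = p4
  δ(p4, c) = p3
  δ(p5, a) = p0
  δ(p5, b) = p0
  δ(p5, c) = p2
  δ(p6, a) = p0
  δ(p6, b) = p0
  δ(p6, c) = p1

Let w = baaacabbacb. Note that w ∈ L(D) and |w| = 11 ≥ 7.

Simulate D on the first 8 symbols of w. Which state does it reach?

State sequence: p0 -b-> p4 -a-> p4 -a-> p4 -a-> p4 -c-> p3 -a-> p3 -b-> p1 -b-> p1

After reading 8 characters, D is in state p1.
(This kind of state-tracing is the core of the pumping-lemma construction: with 7 states, pigeonhole forces a repeat within the first 7 steps.)

p1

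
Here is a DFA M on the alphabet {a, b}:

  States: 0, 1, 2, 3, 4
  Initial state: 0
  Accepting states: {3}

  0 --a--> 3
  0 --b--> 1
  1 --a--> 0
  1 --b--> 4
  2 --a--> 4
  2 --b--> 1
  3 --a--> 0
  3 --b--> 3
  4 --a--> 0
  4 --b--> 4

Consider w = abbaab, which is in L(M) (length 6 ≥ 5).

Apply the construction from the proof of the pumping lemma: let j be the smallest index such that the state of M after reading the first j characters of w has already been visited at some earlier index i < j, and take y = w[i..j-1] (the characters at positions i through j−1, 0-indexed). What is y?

b

State sequence: 0 -a-> 3 -b-> 3 -b-> 3 -a-> 0 -a-> 3 -b-> 3
First repeat at step 2: 3 was already visited.

So i = 1, j = 2, giving x = w[0:1] = a, y = w[1:2] = b, z = w[2:6] = baab.
Check: |xy| = 2 ≤ 5 and |y| = 1 ≥ 1. Reading y takes M from 3 back to 3, so every xyⁱz is accepted.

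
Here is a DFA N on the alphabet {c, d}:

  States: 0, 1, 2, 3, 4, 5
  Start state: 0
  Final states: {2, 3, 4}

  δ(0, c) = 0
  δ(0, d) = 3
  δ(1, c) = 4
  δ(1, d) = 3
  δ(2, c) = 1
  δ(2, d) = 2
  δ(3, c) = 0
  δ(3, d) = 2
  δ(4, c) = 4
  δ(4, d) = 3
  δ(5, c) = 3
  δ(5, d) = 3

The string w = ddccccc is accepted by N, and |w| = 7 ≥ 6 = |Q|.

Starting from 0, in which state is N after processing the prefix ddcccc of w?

4

State sequence: 0 -d-> 3 -d-> 2 -c-> 1 -c-> 4 -c-> 4 -c-> 4

After reading 6 characters, N is in state 4.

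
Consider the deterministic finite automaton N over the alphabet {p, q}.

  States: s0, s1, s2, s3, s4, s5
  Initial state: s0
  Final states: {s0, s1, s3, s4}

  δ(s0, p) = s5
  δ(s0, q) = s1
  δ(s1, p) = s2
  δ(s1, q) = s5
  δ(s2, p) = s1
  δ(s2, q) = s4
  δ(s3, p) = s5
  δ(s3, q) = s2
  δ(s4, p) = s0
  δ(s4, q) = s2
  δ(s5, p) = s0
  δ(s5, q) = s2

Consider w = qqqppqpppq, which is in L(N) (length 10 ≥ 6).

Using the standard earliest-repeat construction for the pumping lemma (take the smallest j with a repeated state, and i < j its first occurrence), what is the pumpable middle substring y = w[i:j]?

State sequence: s0 -q-> s1 -q-> s5 -q-> s2 -p-> s1 -p-> s2 -q-> s4 -p-> s0 -p-> s5 -p-> s0 -q-> s1
First repeat at step 4: s1 was already visited.

So i = 1, j = 4, giving x = w[0:1] = q, y = w[1:4] = qqp, z = w[4:10] = pqpppq.
Check: |xy| = 4 ≤ 6 and |y| = 3 ≥ 1. Reading y takes N from s1 back to s1, so every xyⁱz is accepted.

qqp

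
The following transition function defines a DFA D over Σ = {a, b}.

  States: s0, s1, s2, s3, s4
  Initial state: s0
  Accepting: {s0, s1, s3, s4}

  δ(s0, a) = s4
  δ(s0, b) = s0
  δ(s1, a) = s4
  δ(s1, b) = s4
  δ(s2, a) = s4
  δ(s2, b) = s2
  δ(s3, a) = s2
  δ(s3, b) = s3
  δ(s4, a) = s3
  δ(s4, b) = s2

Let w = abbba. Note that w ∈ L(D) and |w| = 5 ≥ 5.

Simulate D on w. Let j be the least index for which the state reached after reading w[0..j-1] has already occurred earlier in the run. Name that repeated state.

s2

Run of D on w = a b b b a:
  step 0: s0  (start)
  step 1: s4  (read a: s0→s4)
  step 2: s2  (read b: s4→s2)
  step 3: s2  (read b: s2→s2)   ← first repeat (s2 seen earlier)
  step 4: s2  (read b: s2→s2)
  step 5: s4  (read a: s2→s4)

The earliest repeat is at step j = 3: D is in s2, which it already visited at step i = 2.
Pumping length from the standard proof: p = 5 (the number of states). The repeated state found above gives |xy| = j ≤ 5 and |y| = j − i ≥ 1.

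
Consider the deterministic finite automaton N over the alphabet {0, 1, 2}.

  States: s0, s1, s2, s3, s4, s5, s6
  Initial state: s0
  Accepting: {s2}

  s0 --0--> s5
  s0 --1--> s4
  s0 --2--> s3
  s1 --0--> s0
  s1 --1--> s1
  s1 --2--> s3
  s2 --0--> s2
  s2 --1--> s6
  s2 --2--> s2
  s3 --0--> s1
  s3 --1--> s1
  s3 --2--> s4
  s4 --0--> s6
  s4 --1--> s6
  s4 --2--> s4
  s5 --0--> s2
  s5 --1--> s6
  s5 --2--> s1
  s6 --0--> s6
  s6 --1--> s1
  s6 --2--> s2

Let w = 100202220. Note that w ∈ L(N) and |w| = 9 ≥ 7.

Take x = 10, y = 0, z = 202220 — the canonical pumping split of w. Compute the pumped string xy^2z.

xy^2z = 10·0·0·202220 = 1000202220.
Reading y = 0 takes N from s6 back to s6, so after x·y·y the machine is still in s6, and z then leads to the accepting state s2. Hence 1000202220 ∈ L(N).

1000202220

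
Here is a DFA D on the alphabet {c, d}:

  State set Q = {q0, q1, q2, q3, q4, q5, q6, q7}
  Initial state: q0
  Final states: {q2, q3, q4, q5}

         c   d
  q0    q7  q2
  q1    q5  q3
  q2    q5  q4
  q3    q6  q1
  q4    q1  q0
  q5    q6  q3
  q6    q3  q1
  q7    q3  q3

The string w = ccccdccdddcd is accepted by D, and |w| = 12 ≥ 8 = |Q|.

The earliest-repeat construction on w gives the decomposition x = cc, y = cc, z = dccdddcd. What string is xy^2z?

ccccccdccdddcd

xy^2z = cc·cc·cc·dccdddcd = ccccccdccdddcd.
Reading y = cc takes D from q3 back to q3, so after x·y·y the machine is still in q3, and z then leads to the accepting state q3. Hence ccccccdccdddcd ∈ L(D).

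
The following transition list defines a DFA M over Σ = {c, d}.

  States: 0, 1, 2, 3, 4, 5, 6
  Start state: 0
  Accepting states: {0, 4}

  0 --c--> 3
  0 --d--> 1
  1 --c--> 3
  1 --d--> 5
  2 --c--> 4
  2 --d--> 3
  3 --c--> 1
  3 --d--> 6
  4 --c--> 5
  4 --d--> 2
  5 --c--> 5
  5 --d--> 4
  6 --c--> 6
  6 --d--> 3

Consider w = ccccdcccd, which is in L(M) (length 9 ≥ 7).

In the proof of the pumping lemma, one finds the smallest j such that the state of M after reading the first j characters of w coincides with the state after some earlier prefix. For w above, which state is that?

3

Run of M on w = c c c c d c c c d:
  step 0: 0  (start)
  step 1: 3  (read c: 0→3)
  step 2: 1  (read c: 3→1)
  step 3: 3  (read c: 1→3)   ← first repeat (3 seen earlier)
  step 4: 1  (read c: 3→1)
  step 5: 5  (read d: 1→5)
  step 6: 5  (read c: 5→5)
  step 7: 5  (read c: 5→5)
  step 8: 5  (read c: 5→5)
  step 9: 4  (read d: 5→4)

The earliest repeat is at step j = 3: M is in 3, which it already visited at step i = 1.
Pumping length from the standard proof: p = 7 (the number of states). The repeated state found above gives |xy| = j ≤ 7 and |y| = j − i ≥ 1.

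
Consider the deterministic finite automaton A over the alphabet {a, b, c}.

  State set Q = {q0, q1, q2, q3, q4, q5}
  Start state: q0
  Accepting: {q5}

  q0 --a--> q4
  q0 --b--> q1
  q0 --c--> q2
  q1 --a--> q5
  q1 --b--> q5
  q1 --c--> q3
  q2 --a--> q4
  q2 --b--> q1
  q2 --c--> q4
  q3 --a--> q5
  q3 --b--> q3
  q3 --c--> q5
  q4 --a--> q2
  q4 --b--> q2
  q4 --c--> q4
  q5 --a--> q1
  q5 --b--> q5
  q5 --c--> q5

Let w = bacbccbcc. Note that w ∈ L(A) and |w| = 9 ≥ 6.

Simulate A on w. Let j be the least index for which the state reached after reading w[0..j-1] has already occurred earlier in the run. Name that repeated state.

q5

State sequence: q0 -b-> q1 -a-> q5 -c-> q5 -b-> q5 -c-> q5 -c-> q5 -b-> q5 -c-> q5 -c-> q5
First repeat at step 3: q5 was already visited.

The earliest repeat is at step j = 3: A is in q5, which it already visited at step i = 2.
With |Q| = 6, pigeonhole forces a state repeat no later than step 6; the substring read between the first and second visits to that state can be pumped.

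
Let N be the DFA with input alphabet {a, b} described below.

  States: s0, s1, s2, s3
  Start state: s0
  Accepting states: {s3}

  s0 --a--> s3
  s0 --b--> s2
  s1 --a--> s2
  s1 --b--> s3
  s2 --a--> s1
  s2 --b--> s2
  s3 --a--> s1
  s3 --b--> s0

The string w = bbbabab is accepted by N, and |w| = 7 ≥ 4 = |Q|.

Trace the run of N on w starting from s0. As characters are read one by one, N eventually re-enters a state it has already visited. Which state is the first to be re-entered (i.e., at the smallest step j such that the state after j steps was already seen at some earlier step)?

Run of N on w = b b b a b a b:
  step 0: s0  (start)
  step 1: s2  (read b: s0→s2)
  step 2: s2  (read b: s2→s2)   ← first repeat (s2 seen earlier)
  step 3: s2  (read b: s2→s2)
  step 4: s1  (read a: s2→s1)
  step 5: s3  (read b: s1→s3)
  step 6: s1  (read a: s3→s1)
  step 7: s3  (read b: s1→s3)

The earliest repeat is at step j = 2: N is in s2, which it already visited at step i = 1.
With |Q| = 4, pigeonhole forces a state repeat no later than step 4; the substring read between the first and second visits to that state can be pumped.

s2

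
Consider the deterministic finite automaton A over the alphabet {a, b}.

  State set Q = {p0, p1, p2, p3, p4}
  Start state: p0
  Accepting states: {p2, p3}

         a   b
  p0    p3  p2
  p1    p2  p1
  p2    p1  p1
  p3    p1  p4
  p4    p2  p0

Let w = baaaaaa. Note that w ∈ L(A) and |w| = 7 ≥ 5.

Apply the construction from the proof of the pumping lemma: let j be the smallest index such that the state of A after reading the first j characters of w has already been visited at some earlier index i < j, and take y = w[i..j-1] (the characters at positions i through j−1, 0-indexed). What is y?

aa

State sequence: p0 -b-> p2 -a-> p1 -a-> p2 -a-> p1 -a-> p2 -a-> p1 -a-> p2
First repeat at step 3: p2 was already visited.

So i = 1, j = 3, giving x = w[0:1] = b, y = w[1:3] = aa, z = w[3:7] = aaaa.
Check: |xy| = 3 ≤ 5 and |y| = 2 ≥ 1. Reading y takes A from p2 back to p2, so every xyⁱz is accepted.
The DFA has 5 states, so the proof of the pumping lemma guarantees a repeated state among the first 5+1 visited; the segment between the two visits is the pumpable y.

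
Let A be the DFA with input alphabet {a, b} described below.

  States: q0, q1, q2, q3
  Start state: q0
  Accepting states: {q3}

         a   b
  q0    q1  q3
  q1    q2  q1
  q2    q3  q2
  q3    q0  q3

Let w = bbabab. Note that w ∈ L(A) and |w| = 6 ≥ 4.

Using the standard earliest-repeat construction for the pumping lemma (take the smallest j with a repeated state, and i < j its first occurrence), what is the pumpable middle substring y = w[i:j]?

State sequence: q0 -b-> q3 -b-> q3 -a-> q0 -b-> q3 -a-> q0 -b-> q3
First repeat at step 2: q3 was already visited.

So i = 1, j = 2, giving x = w[0:1] = b, y = w[1:2] = b, z = w[2:6] = abab.
Check: |xy| = 2 ≤ 4 and |y| = 1 ≥ 1. Reading y takes A from q3 back to q3, so every xyⁱz is accepted.
The DFA has 4 states, so the proof of the pumping lemma guarantees a repeated state among the first 4+1 visited; the segment between the two visits is the pumpable y.

b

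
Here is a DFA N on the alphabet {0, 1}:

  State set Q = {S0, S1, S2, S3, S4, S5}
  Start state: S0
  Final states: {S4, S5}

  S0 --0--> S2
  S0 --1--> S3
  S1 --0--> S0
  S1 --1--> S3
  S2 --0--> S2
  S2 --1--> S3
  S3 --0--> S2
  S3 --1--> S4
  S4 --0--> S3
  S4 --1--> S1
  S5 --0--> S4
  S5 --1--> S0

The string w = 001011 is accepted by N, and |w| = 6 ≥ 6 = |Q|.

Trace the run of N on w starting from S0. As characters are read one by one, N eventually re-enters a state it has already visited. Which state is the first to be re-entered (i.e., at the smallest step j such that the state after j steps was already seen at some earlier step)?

S2

Run of N on w = 0 0 1 0 1 1:
  step 0: S0  (start)
  step 1: S2  (read 0: S0→S2)
  step 2: S2  (read 0: S2→S2)   ← first repeat (S2 seen earlier)
  step 3: S3  (read 1: S2→S3)
  step 4: S2  (read 0: S3→S2)
  step 5: S3  (read 1: S2→S3)
  step 6: S4  (read 1: S3→S4)

The earliest repeat is at step j = 2: N is in S2, which it already visited at step i = 1.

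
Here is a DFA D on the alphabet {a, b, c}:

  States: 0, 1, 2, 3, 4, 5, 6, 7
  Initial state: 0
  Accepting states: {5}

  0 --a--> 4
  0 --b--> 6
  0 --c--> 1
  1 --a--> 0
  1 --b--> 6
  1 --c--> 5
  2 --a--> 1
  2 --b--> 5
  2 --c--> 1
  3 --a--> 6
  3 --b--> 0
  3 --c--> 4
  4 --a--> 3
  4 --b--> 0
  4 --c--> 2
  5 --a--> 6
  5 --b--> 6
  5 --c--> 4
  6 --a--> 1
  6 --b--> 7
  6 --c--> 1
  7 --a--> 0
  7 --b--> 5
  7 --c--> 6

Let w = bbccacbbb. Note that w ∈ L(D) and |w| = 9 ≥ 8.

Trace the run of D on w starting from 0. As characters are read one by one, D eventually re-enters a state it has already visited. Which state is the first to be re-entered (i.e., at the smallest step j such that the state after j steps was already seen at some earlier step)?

State sequence: 0 -b-> 6 -b-> 7 -c-> 6 -c-> 1 -a-> 0 -c-> 1 -b-> 6 -b-> 7 -b-> 5
First repeat at step 3: 6 was already visited.

The earliest repeat is at step j = 3: D is in 6, which it already visited at step i = 1.

6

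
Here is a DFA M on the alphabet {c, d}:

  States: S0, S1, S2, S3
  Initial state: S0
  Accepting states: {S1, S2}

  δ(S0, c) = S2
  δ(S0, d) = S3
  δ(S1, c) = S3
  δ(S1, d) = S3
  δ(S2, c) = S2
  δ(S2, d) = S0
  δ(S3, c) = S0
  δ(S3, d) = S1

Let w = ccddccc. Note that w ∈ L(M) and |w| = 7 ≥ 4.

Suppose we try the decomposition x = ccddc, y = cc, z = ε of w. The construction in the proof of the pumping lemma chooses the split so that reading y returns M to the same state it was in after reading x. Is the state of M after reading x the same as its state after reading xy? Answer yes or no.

State sequence: S0 -c-> S2 -c-> S2 -d-> S0 -d-> S3 -c-> S0 -c-> S2 -c-> S2

After x (step 5): S0. After xy (step 7): S2.
They differ (S0 ≠ S2), so y is not a cycle from the state after x; this split is not the one the pumping-lemma construction produces, and pumping y need not keep the string in L(M).

no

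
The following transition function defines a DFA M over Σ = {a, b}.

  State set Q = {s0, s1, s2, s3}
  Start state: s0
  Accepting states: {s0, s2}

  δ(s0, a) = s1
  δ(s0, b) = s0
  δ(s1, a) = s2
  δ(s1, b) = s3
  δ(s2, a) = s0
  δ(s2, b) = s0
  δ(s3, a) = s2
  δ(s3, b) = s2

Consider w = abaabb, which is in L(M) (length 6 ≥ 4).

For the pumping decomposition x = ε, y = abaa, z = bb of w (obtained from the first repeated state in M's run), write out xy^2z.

abaaabaabb

xy^2z = ε·abaa·abaa·bb = abaaabaabb.
Reading y = abaa takes M from s0 back to s0, so after x·y·y the machine is still in s0, and z then leads to the accepting state s0. Hence abaaabaabb ∈ L(M).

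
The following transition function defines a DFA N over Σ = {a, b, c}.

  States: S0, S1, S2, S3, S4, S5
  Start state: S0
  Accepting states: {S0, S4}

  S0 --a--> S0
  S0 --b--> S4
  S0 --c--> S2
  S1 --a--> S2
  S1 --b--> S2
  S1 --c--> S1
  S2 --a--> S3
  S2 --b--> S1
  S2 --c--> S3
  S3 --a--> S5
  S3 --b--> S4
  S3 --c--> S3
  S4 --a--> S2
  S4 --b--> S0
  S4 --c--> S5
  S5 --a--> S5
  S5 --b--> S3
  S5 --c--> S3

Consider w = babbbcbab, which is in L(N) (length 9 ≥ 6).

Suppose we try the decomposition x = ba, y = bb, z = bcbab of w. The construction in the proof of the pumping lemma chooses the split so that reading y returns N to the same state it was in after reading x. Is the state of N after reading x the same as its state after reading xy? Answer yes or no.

State sequence: S0 -b-> S4 -a-> S2 -b-> S1 -b-> S2

After x (step 2): S2. After xy (step 4): S2.
They match, so y = bb drives N around a cycle from S2 back to itself; pumping y any number of times keeps N in S2 before reading z, and xyⁱz ∈ L(N) for every i ≥ 0.

yes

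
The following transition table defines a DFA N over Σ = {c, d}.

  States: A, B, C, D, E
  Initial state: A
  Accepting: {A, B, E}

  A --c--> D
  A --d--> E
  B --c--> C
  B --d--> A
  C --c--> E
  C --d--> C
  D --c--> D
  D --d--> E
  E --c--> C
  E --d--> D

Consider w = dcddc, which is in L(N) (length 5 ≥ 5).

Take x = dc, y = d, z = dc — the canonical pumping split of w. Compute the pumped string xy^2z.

dcdddc

xy^2z = dc·d·d·dc = dcdddc.
Reading y = d takes N from C back to C, so after x·y·y the machine is still in C, and z then leads to the accepting state E. Hence dcdddc ∈ L(N).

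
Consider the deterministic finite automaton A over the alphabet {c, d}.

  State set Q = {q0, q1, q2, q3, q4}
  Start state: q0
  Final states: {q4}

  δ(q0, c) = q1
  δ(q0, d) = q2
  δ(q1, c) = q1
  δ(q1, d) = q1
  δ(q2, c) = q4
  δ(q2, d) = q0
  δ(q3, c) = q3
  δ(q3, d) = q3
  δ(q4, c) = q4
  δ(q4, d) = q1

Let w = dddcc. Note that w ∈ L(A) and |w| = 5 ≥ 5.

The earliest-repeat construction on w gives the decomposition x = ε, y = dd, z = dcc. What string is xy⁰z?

xy⁰z = xz = ε·dcc = dcc.
Reading y = dd takes A from q0 back to q0, so after x the machine is still in q0, and z then leads to the accepting state q4. Hence dcc ∈ L(A).

dcc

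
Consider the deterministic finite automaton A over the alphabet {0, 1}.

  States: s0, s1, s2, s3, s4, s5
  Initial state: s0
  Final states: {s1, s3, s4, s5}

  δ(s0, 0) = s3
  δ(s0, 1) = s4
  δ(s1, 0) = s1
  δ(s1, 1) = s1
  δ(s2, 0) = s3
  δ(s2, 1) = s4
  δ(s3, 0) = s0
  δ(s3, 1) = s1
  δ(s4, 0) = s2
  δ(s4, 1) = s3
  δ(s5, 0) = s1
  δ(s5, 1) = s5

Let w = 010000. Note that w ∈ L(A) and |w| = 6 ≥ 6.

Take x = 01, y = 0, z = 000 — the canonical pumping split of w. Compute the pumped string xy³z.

01000000

xy^3z = 01·0·0·0·000 = 01000000.
Reading y = 0 takes A from s1 back to s1, so after x·y·y·y the machine is still in s1, and z then leads to the accepting state s1. Hence 01000000 ∈ L(A).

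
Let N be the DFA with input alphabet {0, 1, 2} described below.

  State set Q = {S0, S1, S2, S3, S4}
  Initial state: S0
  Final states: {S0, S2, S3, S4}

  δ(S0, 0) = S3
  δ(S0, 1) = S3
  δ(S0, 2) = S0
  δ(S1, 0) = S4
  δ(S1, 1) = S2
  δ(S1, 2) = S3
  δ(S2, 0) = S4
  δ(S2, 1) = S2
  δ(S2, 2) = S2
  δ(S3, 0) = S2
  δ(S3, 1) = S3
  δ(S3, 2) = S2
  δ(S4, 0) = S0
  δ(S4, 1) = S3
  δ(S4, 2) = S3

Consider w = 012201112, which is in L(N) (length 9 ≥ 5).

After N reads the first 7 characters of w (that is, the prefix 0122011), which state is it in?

State sequence: S0 -0-> S3 -1-> S3 -2-> S2 -2-> S2 -0-> S4 -1-> S3 -1-> S3

After reading 7 characters, N is in state S3.

S3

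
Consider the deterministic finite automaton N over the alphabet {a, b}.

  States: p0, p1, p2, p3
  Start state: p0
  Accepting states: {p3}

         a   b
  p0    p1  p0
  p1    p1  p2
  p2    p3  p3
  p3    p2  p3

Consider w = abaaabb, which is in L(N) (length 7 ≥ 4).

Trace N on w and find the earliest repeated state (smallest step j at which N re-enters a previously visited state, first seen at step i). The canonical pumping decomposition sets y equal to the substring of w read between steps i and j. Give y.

Run of N on w = a b a a a b b:
  step 0: p0  (start)
  step 1: p1  (read a: p0→p1)
  step 2: p2  (read b: p1→p2)
  step 3: p3  (read a: p2→p3)
  step 4: p2  (read a: p3→p2)   ← first repeat (p2 seen earlier)
  step 5: p3  (read a: p2→p3)
  step 6: p3  (read b: p3→p3)
  step 7: p3  (read b: p3→p3)

So i = 2, j = 4, giving x = w[0:2] = ab, y = w[2:4] = aa, z = w[4:7] = abb.
Check: |xy| = 4 ≤ 4 and |y| = 2 ≥ 1. Reading y takes N from p2 back to p2, so every xyⁱz is accepted.

aa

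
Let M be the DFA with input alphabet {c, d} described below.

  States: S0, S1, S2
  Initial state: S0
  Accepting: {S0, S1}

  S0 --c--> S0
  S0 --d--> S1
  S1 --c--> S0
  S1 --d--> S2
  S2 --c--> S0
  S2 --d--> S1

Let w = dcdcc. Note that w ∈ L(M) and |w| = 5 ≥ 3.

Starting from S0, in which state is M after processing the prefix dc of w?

S0

Run of M on the first 2 characters of w = d c:
  step 0: S0  (start)
  step 1: S1  (read d: S0→S1)
  step 2: S0  (read c: S1→S0)

After reading 2 characters, M is in state S0.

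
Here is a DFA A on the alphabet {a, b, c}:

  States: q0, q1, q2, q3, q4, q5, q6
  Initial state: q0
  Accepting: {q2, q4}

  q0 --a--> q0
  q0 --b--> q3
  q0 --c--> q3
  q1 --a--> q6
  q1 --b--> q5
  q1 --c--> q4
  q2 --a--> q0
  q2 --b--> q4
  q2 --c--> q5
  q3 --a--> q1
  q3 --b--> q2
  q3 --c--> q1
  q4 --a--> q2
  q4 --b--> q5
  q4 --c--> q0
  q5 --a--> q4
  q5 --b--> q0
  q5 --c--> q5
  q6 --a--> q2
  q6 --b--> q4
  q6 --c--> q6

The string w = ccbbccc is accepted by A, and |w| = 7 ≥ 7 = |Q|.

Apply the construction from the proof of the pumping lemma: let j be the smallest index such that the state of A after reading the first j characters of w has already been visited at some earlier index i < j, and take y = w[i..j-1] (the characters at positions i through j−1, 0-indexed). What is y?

State sequence: q0 -c-> q3 -c-> q1 -b-> q5 -b-> q0 -c-> q3 -c-> q1 -c-> q4
First repeat at step 4: q0 was already visited.

So i = 0, j = 4, giving x = w[0:0] = ε, y = w[0:4] = ccbb, z = w[4:7] = ccc.
Check: |xy| = 4 ≤ 7 and |y| = 4 ≥ 1. Reading y takes A from q0 back to q0, so every xyⁱz is accepted.
With |Q| = 7, pigeonhole forces a state repeat no later than step 7; the substring read between the first and second visits to that state can be pumped.

ccbb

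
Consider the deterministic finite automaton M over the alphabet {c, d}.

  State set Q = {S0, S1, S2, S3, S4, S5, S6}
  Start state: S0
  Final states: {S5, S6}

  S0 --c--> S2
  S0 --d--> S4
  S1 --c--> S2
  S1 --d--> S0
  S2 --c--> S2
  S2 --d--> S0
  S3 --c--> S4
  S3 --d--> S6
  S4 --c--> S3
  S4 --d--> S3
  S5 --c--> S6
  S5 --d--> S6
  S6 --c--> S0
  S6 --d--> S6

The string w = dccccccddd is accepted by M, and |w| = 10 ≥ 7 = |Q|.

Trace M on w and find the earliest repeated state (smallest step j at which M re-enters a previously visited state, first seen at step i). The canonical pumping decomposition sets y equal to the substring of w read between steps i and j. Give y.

cc

State sequence: S0 -d-> S4 -c-> S3 -c-> S4 -c-> S3 -c-> S4 -c-> S3 -c-> S4 -d-> S3 -d-> S6 -d-> S6
First repeat at step 3: S4 was already visited.

So i = 1, j = 3, giving x = w[0:1] = d, y = w[1:3] = cc, z = w[3:10] = ccccddd.
Check: |xy| = 3 ≤ 7 and |y| = 2 ≥ 1. Reading y takes M from S4 back to S4, so every xyⁱz is accepted.
With |Q| = 7, pigeonhole forces a state repeat no later than step 7; the substring read between the first and second visits to that state can be pumped.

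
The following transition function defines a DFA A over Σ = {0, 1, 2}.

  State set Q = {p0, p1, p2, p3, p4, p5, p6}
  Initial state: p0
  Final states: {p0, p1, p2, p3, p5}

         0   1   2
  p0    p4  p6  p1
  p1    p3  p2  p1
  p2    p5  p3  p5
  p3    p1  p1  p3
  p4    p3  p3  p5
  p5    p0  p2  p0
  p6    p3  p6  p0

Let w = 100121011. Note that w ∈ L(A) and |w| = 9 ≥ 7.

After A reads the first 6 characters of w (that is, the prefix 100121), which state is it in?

Run of A on the first 6 characters of w = 1 0 0 1 2 1:
  step 0: p0  (start)
  step 1: p6  (read 1: p0→p6)
  step 2: p3  (read 0: p6→p3)
  step 3: p1  (read 0: p3→p1)
  step 4: p2  (read 1: p1→p2)
  step 5: p5  (read 2: p2→p5)
  step 6: p2  (read 1: p5→p2)

After reading 6 characters, A is in state p2.

p2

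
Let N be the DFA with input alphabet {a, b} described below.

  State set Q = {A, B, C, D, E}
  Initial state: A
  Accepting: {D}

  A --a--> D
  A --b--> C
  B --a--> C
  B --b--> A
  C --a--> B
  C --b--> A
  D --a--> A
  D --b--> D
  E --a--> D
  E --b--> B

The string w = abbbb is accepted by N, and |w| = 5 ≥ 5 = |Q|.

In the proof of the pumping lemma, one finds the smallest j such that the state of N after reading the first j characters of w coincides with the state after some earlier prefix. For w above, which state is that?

D

State sequence: A -a-> D -b-> D -b-> D -b-> D -b-> D
First repeat at step 2: D was already visited.

The earliest repeat is at step j = 2: N is in D, which it already visited at step i = 1.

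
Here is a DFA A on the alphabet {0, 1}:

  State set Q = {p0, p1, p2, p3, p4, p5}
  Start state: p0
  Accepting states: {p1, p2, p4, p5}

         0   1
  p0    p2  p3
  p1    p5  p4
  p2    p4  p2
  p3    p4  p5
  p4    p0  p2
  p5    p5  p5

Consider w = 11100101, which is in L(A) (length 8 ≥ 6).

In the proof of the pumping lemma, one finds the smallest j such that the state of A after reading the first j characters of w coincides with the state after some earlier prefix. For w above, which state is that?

p5

Run of A on w = 1 1 1 0 0 1 0 1:
  step 0: p0  (start)
  step 1: p3  (read 1: p0→p3)
  step 2: p5  (read 1: p3→p5)
  step 3: p5  (read 1: p5→p5)   ← first repeat (p5 seen earlier)
  step 4: p5  (read 0: p5→p5)
  step 5: p5  (read 0: p5→p5)
  step 6: p5  (read 1: p5→p5)
  step 7: p5  (read 0: p5→p5)
  step 8: p5  (read 1: p5→p5)

The earliest repeat is at step j = 3: A is in p5, which it already visited at step i = 2.
Since A has 6 states, any run of length ≥ 6 visits 6+1 states, so by pigeonhole some state repeats within the first 6 steps — that repeat gives the pumpable loop.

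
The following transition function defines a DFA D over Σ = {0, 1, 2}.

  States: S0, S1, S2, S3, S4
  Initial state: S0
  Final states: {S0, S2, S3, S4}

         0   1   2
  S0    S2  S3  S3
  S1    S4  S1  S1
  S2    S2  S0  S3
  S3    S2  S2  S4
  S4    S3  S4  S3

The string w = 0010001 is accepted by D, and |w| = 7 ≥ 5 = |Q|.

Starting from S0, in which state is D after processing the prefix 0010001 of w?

Run of D on the first 7 characters of w = 0 0 1 0 0 0 1:
  step 0: S0  (start)
  step 1: S2  (read 0: S0→S2)
  step 2: S2  (read 0: S2→S2)
  step 3: S0  (read 1: S2→S0)
  step 4: S2  (read 0: S0→S2)
  step 5: S2  (read 0: S2→S2)
  step 6: S2  (read 0: S2→S2)
  step 7: S0  (read 1: S2→S0)

After reading 7 characters, D is in state S0.
(This kind of state-tracing is the core of the pumping-lemma construction: with 5 states, pigeonhole forces a repeat within the first 5 steps.)

S0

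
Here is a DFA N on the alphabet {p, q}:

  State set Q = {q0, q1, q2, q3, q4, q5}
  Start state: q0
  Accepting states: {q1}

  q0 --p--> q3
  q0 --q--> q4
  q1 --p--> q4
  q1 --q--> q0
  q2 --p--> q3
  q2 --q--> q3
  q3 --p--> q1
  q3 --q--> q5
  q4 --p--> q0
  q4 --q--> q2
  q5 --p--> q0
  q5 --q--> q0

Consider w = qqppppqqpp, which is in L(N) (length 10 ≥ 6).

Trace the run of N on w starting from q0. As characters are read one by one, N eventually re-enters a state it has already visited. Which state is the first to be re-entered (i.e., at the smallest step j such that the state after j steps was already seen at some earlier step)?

q4

Run of N on w = q q p p p p q q p p:
  step 0: q0  (start)
  step 1: q4  (read q: q0→q4)
  step 2: q2  (read q: q4→q2)
  step 3: q3  (read p: q2→q3)
  step 4: q1  (read p: q3→q1)
  step 5: q4  (read p: q1→q4)   ← first repeat (q4 seen earlier)
  step 6: q0  (read p: q4→q0)
  step 7: q4  (read q: q0→q4)
  step 8: q2  (read q: q4→q2)
  step 9: q3  (read p: q2→q3)
  step 10: q1  (read p: q3→q1)

The earliest repeat is at step j = 5: N is in q4, which it already visited at step i = 1.
With |Q| = 6, pigeonhole forces a state repeat no later than step 6; the substring read between the first and second visits to that state can be pumped.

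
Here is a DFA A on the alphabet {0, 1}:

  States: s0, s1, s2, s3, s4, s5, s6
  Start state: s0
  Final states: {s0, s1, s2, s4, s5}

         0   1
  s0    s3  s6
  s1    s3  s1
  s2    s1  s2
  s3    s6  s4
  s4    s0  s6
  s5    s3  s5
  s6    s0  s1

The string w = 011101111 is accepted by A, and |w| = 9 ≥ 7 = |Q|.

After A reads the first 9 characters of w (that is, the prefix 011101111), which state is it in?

s1

Run of A on the first 9 characters of w = 0 1 1 1 0 1 1 1 1:
  step 0: s0  (start)
  step 1: s3  (read 0: s0→s3)
  step 2: s4  (read 1: s3→s4)
  step 3: s6  (read 1: s4→s6)
  step 4: s1  (read 1: s6→s1)
  step 5: s3  (read 0: s1→s3)
  step 6: s4  (read 1: s3→s4)
  step 7: s6  (read 1: s4→s6)
  step 8: s1  (read 1: s6→s1)
  step 9: s1  (read 1: s1→s1)

After reading 9 characters, A is in state s1.
(This kind of state-tracing is the core of the pumping-lemma construction: with 7 states, pigeonhole forces a repeat within the first 7 steps.)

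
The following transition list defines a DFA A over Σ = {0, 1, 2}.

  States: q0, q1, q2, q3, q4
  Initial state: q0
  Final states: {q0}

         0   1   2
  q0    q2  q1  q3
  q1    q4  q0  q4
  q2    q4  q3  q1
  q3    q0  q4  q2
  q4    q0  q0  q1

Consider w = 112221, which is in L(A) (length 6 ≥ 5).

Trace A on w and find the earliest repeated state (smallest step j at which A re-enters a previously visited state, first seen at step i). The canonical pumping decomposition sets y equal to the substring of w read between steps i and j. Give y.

State sequence: q0 -1-> q1 -1-> q0 -2-> q3 -2-> q2 -2-> q1 -1-> q0
First repeat at step 2: q0 was already visited.

So i = 0, j = 2, giving x = w[0:0] = ε, y = w[0:2] = 11, z = w[2:6] = 2221.
Check: |xy| = 2 ≤ 5 and |y| = 2 ≥ 1. Reading y takes A from q0 back to q0, so every xyⁱz is accepted.
With |Q| = 5, pigeonhole forces a state repeat no later than step 5; the substring read between the first and second visits to that state can be pumped.

11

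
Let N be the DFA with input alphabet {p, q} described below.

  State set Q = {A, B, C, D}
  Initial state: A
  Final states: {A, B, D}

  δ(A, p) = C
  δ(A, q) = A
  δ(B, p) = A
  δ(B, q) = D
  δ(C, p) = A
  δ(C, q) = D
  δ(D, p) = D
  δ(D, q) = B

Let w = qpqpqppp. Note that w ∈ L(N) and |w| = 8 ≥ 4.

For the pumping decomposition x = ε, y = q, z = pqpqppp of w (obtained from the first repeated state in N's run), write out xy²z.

xy^2z = ε·q·q·pqpqppp = qqpqpqppp.
Reading y = q takes N from A back to A, so after x·y·y the machine is still in A, and z then leads to the accepting state A. Hence qqpqpqppp ∈ L(N).

qqpqpqppp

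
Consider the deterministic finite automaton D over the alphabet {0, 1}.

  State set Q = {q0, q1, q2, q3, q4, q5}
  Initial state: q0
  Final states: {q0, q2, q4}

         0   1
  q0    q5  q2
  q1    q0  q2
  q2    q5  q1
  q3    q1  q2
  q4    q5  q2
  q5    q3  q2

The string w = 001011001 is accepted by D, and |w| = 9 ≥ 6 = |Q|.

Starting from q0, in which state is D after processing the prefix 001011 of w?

Run of D on the first 6 characters of w = 0 0 1 0 1 1:
  step 0: q0  (start)
  step 1: q5  (read 0: q0→q5)
  step 2: q3  (read 0: q5→q3)
  step 3: q2  (read 1: q3→q2)
  step 4: q5  (read 0: q2→q5)
  step 5: q2  (read 1: q5→q2)
  step 6: q1  (read 1: q2→q1)

After reading 6 characters, D is in state q1.

q1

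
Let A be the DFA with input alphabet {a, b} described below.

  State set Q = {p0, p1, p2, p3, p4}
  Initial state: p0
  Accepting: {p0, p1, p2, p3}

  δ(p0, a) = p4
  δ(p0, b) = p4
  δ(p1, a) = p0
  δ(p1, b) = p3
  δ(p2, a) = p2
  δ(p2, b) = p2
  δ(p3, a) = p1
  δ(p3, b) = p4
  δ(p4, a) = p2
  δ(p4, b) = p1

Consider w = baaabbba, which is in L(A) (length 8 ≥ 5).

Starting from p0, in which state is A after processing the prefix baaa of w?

p2

State sequence: p0 -b-> p4 -a-> p2 -a-> p2 -a-> p2

After reading 4 characters, A is in state p2.
(This kind of state-tracing is the core of the pumping-lemma construction: with 5 states, pigeonhole forces a repeat within the first 5 steps.)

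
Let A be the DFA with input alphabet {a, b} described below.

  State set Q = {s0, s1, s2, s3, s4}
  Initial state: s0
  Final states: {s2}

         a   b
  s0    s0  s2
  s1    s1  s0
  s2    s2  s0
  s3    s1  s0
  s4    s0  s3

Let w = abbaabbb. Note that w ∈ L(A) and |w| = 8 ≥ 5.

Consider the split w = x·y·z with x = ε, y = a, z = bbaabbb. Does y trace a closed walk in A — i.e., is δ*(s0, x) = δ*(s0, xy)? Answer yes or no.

yes

Run of A on the first 1 characters of w = a:
  step 0: s0  (start)
  step 1: s0  (read a: s0→s0)

After x (step 0): s0. After xy (step 1): s0.
They match, so y = a drives A around a cycle from s0 back to itself; pumping y any number of times keeps A in s0 before reading z, and xyⁱz ∈ L(A) for every i ≥ 0.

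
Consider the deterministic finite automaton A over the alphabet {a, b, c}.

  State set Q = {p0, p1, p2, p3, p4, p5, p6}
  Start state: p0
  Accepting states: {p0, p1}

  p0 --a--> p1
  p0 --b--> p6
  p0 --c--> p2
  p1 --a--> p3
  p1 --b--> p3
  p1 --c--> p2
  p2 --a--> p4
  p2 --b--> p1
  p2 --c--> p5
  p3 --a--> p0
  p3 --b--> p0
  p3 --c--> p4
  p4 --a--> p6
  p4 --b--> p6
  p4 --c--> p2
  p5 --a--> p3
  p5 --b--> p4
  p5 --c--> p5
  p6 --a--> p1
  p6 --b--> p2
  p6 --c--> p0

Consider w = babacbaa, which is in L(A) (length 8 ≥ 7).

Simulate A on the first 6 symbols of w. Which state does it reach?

Run of A on the first 6 characters of w = b a b a c b:
  step 0: p0  (start)
  step 1: p6  (read b: p0→p6)
  step 2: p1  (read a: p6→p1)
  step 3: p3  (read b: p1→p3)
  step 4: p0  (read a: p3→p0)
  step 5: p2  (read c: p0→p2)
  step 6: p1  (read b: p2→p1)

After reading 6 characters, A is in state p1.

p1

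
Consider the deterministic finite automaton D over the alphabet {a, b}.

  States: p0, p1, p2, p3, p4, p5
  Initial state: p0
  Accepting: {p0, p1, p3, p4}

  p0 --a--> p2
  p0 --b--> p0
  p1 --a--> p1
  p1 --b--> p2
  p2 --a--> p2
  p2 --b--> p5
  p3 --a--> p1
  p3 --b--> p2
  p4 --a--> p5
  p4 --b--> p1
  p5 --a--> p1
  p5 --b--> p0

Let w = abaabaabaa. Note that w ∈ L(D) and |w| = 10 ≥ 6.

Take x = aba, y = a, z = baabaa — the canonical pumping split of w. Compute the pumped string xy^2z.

abaaabaabaa

xy^2z = aba·a·a·baabaa = abaaabaabaa.
Reading y = a takes D from p1 back to p1, so after x·y·y the machine is still in p1, and z then leads to the accepting state p1. Hence abaaabaabaa ∈ L(D).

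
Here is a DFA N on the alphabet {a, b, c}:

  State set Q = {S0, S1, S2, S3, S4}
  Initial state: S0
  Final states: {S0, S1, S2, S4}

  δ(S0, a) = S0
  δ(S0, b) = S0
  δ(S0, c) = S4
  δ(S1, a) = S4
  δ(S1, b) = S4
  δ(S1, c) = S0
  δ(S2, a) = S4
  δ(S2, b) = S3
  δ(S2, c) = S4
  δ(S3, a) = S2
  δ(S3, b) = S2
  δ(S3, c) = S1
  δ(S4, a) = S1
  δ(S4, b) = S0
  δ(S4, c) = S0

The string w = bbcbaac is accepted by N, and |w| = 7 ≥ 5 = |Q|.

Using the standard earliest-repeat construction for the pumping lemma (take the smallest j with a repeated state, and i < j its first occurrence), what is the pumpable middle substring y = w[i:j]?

b

State sequence: S0 -b-> S0 -b-> S0 -c-> S4 -b-> S0 -a-> S0 -a-> S0 -c-> S4
First repeat at step 1: S0 was already visited.

So i = 0, j = 1, giving x = w[0:0] = ε, y = w[0:1] = b, z = w[1:7] = bcbaac.
Check: |xy| = 1 ≤ 5 and |y| = 1 ≥ 1. Reading y takes N from S0 back to S0, so every xyⁱz is accepted.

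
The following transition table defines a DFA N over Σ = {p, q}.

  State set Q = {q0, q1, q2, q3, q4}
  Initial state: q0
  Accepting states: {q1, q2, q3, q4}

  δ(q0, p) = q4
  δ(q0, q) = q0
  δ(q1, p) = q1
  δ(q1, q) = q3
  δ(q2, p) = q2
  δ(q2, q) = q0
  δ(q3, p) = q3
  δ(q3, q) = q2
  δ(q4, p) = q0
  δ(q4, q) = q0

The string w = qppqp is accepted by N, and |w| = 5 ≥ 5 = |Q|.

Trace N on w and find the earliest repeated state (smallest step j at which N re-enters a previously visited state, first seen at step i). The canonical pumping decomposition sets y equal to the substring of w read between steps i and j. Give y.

q

Run of N on w = q p p q p:
  step 0: q0  (start)
  step 1: q0  (read q: q0→q0)   ← first repeat (q0 seen earlier)
  step 2: q4  (read p: q0→q4)
  step 3: q0  (read p: q4→q0)
  step 4: q0  (read q: q0→q0)
  step 5: q4  (read p: q0→q4)

So i = 0, j = 1, giving x = w[0:0] = ε, y = w[0:1] = q, z = w[1:5] = ppqp.
Check: |xy| = 1 ≤ 5 and |y| = 1 ≥ 1. Reading y takes N from q0 back to q0, so every xyⁱz is accepted.
With |Q| = 5, pigeonhole forces a state repeat no later than step 5; the substring read between the first and second visits to that state can be pumped.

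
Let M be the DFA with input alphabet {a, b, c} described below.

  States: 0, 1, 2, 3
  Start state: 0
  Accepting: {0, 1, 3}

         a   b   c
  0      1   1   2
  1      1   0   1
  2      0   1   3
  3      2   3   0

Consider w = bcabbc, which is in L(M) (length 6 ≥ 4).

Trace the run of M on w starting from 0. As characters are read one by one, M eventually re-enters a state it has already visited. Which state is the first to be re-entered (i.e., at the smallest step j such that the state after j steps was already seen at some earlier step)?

State sequence: 0 -b-> 1 -c-> 1 -a-> 1 -b-> 0 -b-> 1 -c-> 1
First repeat at step 2: 1 was already visited.

The earliest repeat is at step j = 2: M is in 1, which it already visited at step i = 1.
The DFA has 4 states, so the proof of the pumping lemma guarantees a repeated state among the first 4+1 visited; the segment between the two visits is the pumpable y.

1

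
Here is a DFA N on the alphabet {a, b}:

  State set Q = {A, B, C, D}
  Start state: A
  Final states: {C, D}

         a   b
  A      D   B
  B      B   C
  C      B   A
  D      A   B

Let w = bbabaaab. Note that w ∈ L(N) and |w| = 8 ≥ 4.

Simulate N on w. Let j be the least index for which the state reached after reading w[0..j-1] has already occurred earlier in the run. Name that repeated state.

B

State sequence: A -b-> B -b-> C -a-> B -b-> C -a-> B -a-> B -a-> B -b-> C
First repeat at step 3: B was already visited.

The earliest repeat is at step j = 3: N is in B, which it already visited at step i = 1.
With |Q| = 4, pigeonhole forces a state repeat no later than step 4; the substring read between the first and second visits to that state can be pumped.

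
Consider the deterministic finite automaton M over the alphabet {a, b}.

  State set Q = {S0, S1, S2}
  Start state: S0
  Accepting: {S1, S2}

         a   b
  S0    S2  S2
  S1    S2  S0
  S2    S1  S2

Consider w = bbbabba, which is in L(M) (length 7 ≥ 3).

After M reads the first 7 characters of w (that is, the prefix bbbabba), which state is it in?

State sequence: S0 -b-> S2 -b-> S2 -b-> S2 -a-> S1 -b-> S0 -b-> S2 -a-> S1

After reading 7 characters, M is in state S1.
(This kind of state-tracing is the core of the pumping-lemma construction: with 3 states, pigeonhole forces a repeat within the first 3 steps.)

S1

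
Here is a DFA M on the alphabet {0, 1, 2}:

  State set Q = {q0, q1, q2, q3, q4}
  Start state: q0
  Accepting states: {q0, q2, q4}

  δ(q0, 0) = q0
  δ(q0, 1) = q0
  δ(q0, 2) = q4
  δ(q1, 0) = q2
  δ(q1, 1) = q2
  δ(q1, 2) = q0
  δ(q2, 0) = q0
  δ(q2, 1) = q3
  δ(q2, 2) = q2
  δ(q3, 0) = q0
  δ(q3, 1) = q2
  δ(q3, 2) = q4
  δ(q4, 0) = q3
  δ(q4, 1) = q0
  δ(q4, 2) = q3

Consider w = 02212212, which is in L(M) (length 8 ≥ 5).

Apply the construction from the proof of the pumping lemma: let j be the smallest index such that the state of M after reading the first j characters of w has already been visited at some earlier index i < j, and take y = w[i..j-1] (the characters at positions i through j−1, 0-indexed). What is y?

State sequence: q0 -0-> q0 -2-> q4 -2-> q3 -1-> q2 -2-> q2 -2-> q2 -1-> q3 -2-> q4
First repeat at step 1: q0 was already visited.

So i = 0, j = 1, giving x = w[0:0] = ε, y = w[0:1] = 0, z = w[1:8] = 2212212.
Check: |xy| = 1 ≤ 5 and |y| = 1 ≥ 1. Reading y takes M from q0 back to q0, so every xyⁱz is accepted.
Pumping length from the standard proof: p = 5 (the number of states). The repeated state found above gives |xy| = j ≤ 5 and |y| = j − i ≥ 1.

0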